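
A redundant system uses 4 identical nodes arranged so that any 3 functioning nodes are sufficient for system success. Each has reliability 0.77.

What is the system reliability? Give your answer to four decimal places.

0.7715

R = Σ_{i=3}^{4} C(4,i) p^i (1−p)^{4−i} with p = 0.77
C(4,3)·0.77^3·0.23^1 = 0.420010
C(4,4)·0.77^4·0.23^0 = 0.351530
Sum = 0.7715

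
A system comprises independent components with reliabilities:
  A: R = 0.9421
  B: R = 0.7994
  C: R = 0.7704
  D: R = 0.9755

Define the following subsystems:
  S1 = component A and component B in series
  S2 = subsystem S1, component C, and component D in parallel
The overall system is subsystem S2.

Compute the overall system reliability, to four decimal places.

0.9986

Series (A and B): 0.942100 × 0.799400 = 0.753115
Parallel ([0.753115], C, and D): 1 − (1 − 0.753115)(1 − 0.770400)(1 − 0.975500) = 0.9986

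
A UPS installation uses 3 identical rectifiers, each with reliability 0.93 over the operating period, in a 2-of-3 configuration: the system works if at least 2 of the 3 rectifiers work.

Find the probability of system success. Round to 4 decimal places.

R = Σ_{i=2}^{3} C(3,i) p^i (1−p)^{3−i} with p = 0.93
C(3,2)·0.93^2·0.07^1 = 0.181629
C(3,3)·0.93^3·0.07^0 = 0.804357
Sum = 0.9860

0.9860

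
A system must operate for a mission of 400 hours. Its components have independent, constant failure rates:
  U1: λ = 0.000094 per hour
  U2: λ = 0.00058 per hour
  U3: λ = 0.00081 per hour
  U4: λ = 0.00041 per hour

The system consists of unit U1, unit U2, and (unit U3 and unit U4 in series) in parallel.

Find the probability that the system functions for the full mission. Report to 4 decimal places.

R(U1) = exp(−0.000094 × 400) = 0.963098
R(U2) = exp(−0.00058 × 400) = 0.792946
R(U3) = exp(−0.00081 × 400) = 0.723250
R(U4) = exp(−0.00041 × 400) = 0.848742
Series (U3 and U4): 0.723250 × 0.848742 = 0.613853
Parallel (U1, U2, and [0.613853]): 1 − (1 − 0.963098)(1 − 0.792946)(1 − 0.613853) = 0.9970

0.9970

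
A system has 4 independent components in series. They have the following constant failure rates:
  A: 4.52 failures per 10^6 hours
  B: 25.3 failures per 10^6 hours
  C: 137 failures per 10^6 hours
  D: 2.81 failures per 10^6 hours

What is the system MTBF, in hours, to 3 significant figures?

Series of exponential components: λ_sys = Σ λ_i
λ_sys = 0.00000452 + 0.0000253 + 0.000137 + 0.00000281 = 1.6963e-04 /h
MTBF = 1 / λ_sys = 5900 h

5900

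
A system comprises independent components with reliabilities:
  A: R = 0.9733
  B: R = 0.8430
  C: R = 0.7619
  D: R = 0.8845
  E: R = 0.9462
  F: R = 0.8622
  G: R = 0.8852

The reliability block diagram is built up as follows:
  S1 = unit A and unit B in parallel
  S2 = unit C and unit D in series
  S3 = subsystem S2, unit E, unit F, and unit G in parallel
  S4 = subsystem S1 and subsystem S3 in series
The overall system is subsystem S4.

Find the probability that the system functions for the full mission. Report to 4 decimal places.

Parallel (A and B): 1 − (1 − 0.973300)(1 − 0.843000) = 0.995808
Series (C and D): 0.761900 × 0.884500 = 0.673901
Parallel ([0.673901], E, F, and G): 1 − (1 − 0.673901)(1 − 0.946200)(1 − 0.862200)(1 − 0.885200) = 0.999722
Series ([0.995808] and [0.999722]): 0.995808 × 0.999722 = 0.9955

0.9955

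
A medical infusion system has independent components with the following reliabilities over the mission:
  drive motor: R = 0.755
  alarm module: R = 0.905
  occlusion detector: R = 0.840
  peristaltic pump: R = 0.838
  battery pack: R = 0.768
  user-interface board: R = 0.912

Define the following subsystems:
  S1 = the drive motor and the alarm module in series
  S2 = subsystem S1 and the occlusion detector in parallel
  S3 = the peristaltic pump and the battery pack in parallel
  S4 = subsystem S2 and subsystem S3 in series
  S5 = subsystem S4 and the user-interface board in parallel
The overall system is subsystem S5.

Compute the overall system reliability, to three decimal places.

Series (drive motor and alarm module): 0.75500 × 0.90500 = 0.68328
Parallel ([0.68328] and occlusion detector): 1 − (1 − 0.68328)(1 − 0.84000) = 0.94932
Parallel (peristaltic pump and battery pack): 1 − (1 − 0.83800)(1 − 0.76800) = 0.96242
Series ([0.94932] and [0.96242]): 0.94932 × 0.96242 = 0.91364
Parallel ([0.91364] and user-interface board): 1 − (1 − 0.91364)(1 − 0.91200) = 0.992

0.992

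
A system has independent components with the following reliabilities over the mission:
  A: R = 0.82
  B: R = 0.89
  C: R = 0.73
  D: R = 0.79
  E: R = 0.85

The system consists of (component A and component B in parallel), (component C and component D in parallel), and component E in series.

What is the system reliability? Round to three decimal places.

0.786

Parallel (A and B): 1 − (1 − 0.82000)(1 − 0.89000) = 0.98020
Parallel (C and D): 1 − (1 − 0.73000)(1 − 0.79000) = 0.94330
Series ([0.98020], [0.94330], and E): 0.98020 × 0.94330 × 0.85000 = 0.786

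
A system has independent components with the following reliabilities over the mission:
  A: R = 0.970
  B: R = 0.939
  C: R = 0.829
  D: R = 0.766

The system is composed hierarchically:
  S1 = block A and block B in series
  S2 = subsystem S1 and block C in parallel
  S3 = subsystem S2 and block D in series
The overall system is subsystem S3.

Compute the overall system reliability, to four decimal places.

Series (A and B): 0.970000 × 0.939000 = 0.910830
Parallel ([0.910830] and C): 1 − (1 − 0.910830)(1 − 0.829000) = 0.984752
Series ([0.984752] and D): 0.984752 × 0.766000 = 0.7543

0.7543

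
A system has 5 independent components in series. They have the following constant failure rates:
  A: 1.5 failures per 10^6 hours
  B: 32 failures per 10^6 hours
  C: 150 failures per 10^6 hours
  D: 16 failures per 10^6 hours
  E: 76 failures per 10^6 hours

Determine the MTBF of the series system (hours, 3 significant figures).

Series of exponential components: λ_sys = Σ λ_i
λ_sys = 0.0000015 + 0.000032 + 0.00015 + 0.000016 + 0.000076 = 2.7550e-04 /h
MTBF = 1 / λ_sys = 3630 h

3630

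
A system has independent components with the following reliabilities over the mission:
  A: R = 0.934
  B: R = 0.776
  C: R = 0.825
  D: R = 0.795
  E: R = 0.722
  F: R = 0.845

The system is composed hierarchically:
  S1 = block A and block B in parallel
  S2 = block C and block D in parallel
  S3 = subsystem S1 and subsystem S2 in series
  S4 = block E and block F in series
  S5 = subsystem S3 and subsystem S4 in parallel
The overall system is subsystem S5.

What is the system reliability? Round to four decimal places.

Parallel (A and B): 1 − (1 − 0.934000)(1 − 0.776000) = 0.985216
Parallel (C and D): 1 − (1 − 0.825000)(1 − 0.795000) = 0.964125
Series ([0.985216] and [0.964125]): 0.985216 × 0.964125 = 0.949871
Series (E and F): 0.722000 × 0.845000 = 0.610090
Parallel ([0.949871] and [0.610090]): 1 − (1 − 0.949871)(1 − 0.610090) = 0.9805

0.9805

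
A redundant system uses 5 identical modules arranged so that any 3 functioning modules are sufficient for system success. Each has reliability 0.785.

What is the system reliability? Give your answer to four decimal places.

R = Σ_{i=3}^{5} C(5,i) p^i (1−p)^{5−i} with p = 0.785
C(5,3)·0.785^3·0.215^2 = 0.223607
C(5,4)·0.785^4·0.215^1 = 0.408213
C(5,5)·0.785^5·0.215^0 = 0.298091
Sum = 0.9299

0.9299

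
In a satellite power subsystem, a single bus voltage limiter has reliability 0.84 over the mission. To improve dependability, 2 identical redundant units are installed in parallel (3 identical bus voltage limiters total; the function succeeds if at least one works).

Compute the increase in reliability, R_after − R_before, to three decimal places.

0.156

R_before = 0.84
R_after = 1 − (1 − 0.84)^3 = 0.996
ΔR = 0.996 − 0.84 = 0.156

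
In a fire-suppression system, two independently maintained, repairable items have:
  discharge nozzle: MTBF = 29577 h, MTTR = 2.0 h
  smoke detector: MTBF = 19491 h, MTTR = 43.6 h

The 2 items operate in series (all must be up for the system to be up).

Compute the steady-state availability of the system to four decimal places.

0.9977

A(discharge nozzle) = MTBF/(MTBF+MTTR) = 29577/(29577+2.0) = 0.999932
A(smoke detector) = MTBF/(MTBF+MTTR) = 19491/(19491+43.6) = 0.997768
Series availability: 0.999932 × 0.997768 = 0.9977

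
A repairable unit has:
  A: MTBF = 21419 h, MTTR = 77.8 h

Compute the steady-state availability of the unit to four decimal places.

0.9964

A(A) = MTBF/(MTBF+MTTR) = 21419/(21419+77.8) = 0.9964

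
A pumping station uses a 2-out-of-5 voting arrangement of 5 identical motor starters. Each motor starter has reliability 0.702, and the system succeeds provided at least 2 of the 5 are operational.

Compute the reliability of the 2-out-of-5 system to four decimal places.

0.9700

R = Σ_{i=2}^{5} C(5,i) p^i (1−p)^{5−i} with p = 0.702
C(5,2)·0.702^2·0.298^3 = 0.130414
C(5,3)·0.702^3·0.298^2 = 0.307216
C(5,4)·0.702^4·0.298^1 = 0.361855
C(5,5)·0.702^5·0.298^0 = 0.170485
Sum = 0.9700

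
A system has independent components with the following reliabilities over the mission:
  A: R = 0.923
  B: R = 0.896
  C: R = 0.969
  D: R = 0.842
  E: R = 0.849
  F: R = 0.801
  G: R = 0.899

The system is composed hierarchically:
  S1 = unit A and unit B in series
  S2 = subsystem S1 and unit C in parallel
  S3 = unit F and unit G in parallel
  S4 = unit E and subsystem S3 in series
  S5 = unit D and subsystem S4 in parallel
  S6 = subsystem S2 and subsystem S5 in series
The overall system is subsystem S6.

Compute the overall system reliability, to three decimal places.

0.968

Series (A and B): 0.92300 × 0.89600 = 0.82701
Parallel ([0.82701] and C): 1 − (1 − 0.82701)(1 − 0.96900) = 0.99464
Parallel (F and G): 1 − (1 − 0.80100)(1 − 0.89900) = 0.97990
Series (E and [0.97990]): 0.84900 × 0.97990 = 0.83194
Parallel (D and [0.83194]): 1 − (1 − 0.84200)(1 − 0.83194) = 0.97345
Series ([0.99464] and [0.97345]): 0.99464 × 0.97345 = 0.968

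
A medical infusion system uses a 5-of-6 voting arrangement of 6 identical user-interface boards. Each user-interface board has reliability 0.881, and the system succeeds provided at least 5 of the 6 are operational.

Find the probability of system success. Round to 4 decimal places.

0.8465

R = Σ_{i=5}^{6} C(6,i) p^i (1−p)^{6−i} with p = 0.881
C(6,5)·0.881^5·0.119^1 = 0.378946
C(6,6)·0.881^6·0.119^0 = 0.467579
Sum = 0.8465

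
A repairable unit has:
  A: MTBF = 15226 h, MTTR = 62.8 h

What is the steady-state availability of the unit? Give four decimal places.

A(A) = MTBF/(MTBF+MTTR) = 15226/(15226+62.8) = 0.9959

0.9959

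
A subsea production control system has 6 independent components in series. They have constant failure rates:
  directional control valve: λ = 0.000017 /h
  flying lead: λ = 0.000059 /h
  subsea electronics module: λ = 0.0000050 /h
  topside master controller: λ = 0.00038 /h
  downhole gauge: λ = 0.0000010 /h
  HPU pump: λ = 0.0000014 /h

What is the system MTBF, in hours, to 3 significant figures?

2160

Series of exponential components: λ_sys = Σ λ_i
λ_sys = 0.000017 + 0.000059 + 0.0000050 + 0.00038 + 0.0000010 + 0.0000014 = 4.6340e-04 /h
MTBF = 1 / λ_sys = 2160 h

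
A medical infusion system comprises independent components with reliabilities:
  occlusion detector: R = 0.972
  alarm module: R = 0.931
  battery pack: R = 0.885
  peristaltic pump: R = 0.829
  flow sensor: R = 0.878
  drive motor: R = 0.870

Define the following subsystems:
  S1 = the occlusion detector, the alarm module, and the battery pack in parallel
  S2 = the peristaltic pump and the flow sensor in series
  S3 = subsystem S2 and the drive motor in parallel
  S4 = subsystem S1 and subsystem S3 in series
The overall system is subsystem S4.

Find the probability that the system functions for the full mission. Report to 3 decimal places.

0.964

Parallel (occlusion detector, alarm module, and battery pack): 1 − (1 − 0.97200)(1 − 0.93100)(1 − 0.88500) = 0.99978
Series (peristaltic pump and flow sensor): 0.82900 × 0.87800 = 0.72786
Parallel ([0.72786] and drive motor): 1 − (1 − 0.72786)(1 − 0.87000) = 0.96462
Series ([0.99978] and [0.96462]): 0.99978 × 0.96462 = 0.964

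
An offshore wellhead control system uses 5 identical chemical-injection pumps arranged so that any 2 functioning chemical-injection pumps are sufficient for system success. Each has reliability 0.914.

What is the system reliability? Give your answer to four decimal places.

0.9997

R = Σ_{i=2}^{5} C(5,i) p^i (1−p)^{5−i} with p = 0.914
C(5,2)·0.914^2·0.086^3 = 0.005314
C(5,3)·0.914^3·0.086^2 = 0.056472
C(5,4)·0.914^4·0.086^1 = 0.300091
C(5,5)·0.914^5·0.086^0 = 0.637868
Sum = 0.9997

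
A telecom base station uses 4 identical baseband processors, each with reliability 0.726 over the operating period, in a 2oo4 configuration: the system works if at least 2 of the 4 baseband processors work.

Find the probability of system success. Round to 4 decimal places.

0.9346

R = Σ_{i=2}^{4} C(4,i) p^i (1−p)^{4−i} with p = 0.726
C(4,2)·0.726^2·0.274^2 = 0.237425
C(4,3)·0.726^3·0.274^1 = 0.419392
C(4,4)·0.726^4·0.274^0 = 0.277809
Sum = 0.9346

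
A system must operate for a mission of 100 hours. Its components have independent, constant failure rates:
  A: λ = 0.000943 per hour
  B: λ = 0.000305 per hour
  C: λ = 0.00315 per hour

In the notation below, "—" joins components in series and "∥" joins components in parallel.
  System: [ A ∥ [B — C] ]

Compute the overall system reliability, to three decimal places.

0.974

R(A) = exp(−0.000943 × 100) = 0.91001
R(B) = exp(−0.000305 × 100) = 0.96996
R(C) = exp(−0.00315 × 100) = 0.72979
Series (B and C): 0.96996 × 0.72979 = 0.70787
Parallel (A and [0.70787]): 1 − (1 − 0.91001)(1 − 0.70787) = 0.974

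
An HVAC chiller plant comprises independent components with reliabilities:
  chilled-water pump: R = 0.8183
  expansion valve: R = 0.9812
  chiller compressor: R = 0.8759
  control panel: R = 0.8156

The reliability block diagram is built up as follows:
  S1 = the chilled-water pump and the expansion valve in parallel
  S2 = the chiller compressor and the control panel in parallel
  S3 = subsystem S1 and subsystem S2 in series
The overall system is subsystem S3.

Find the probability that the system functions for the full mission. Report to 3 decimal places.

0.974

Parallel (chilled-water pump and expansion valve): 1 − (1 − 0.81830)(1 − 0.98120) = 0.99658
Parallel (chiller compressor and control panel): 1 − (1 − 0.87590)(1 − 0.81560) = 0.97712
Series ([0.99658] and [0.97712]): 0.99658 × 0.97712 = 0.974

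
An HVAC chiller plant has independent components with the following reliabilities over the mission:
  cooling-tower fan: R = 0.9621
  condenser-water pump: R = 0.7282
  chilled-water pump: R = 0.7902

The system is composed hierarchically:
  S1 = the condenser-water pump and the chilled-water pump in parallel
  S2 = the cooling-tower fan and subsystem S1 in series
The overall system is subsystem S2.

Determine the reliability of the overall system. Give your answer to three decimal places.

0.907

Parallel (condenser-water pump and chilled-water pump): 1 − (1 − 0.72820)(1 − 0.79020) = 0.94298
Series (cooling-tower fan and [0.94298]): 0.96210 × 0.94298 = 0.907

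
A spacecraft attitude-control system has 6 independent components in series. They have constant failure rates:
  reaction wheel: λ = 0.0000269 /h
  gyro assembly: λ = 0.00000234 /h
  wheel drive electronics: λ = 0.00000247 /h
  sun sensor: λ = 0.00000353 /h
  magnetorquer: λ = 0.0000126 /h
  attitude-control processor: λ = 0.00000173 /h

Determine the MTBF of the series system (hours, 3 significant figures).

Series of exponential components: λ_sys = Σ λ_i
λ_sys = 0.0000269 + 0.00000234 + 0.00000247 + 0.00000353 + 0.0000126 + 0.00000173 = 4.9570e-05 /h
MTBF = 1 / λ_sys = 20200 h

20200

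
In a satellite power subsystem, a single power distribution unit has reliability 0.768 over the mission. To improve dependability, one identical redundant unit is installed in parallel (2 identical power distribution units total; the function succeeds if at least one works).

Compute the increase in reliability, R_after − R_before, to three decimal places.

R_before = 0.768
R_after = 1 − (1 − 0.768)^2 = 0.946
ΔR = 0.946 − 0.768 = 0.178

0.178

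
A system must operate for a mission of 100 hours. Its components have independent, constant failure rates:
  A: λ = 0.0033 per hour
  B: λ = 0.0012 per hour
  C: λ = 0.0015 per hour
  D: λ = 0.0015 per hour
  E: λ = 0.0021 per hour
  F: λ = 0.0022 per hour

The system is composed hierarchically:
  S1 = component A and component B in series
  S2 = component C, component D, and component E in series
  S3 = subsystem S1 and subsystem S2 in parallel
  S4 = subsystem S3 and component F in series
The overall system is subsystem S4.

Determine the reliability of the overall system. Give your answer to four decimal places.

R(A) = exp(−0.0033 × 100) = 0.718924
R(B) = exp(−0.0012 × 100) = 0.886920
R(C) = exp(−0.0015 × 100) = 0.860708
R(D) = exp(−0.0015 × 100) = 0.860708
R(E) = exp(−0.0021 × 100) = 0.810584
R(F) = exp(−0.0022 × 100) = 0.802519
Series (A and B): 0.718924 × 0.886920 = 0.637628
Series (C, D, and E): 0.860708 × 0.860708 × 0.810584 = 0.600495
Parallel ([0.637628] and [0.600495]): 1 − (1 − 0.637628)(1 − 0.600495) = 0.855231
Series ([0.855231] and F): 0.855231 × 0.802519 = 0.6863

0.6863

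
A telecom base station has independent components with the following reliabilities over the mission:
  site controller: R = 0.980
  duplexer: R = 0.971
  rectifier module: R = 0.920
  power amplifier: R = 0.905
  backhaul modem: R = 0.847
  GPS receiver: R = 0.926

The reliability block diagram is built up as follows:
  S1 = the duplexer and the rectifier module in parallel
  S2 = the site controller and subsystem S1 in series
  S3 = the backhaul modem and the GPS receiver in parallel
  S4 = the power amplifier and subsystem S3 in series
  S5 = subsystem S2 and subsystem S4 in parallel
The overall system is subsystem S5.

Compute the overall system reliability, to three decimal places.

Parallel (duplexer and rectifier module): 1 − (1 − 0.97100)(1 − 0.92000) = 0.99768
Series (site controller and [0.99768]): 0.98000 × 0.99768 = 0.97773
Parallel (backhaul modem and GPS receiver): 1 − (1 − 0.84700)(1 − 0.92600) = 0.98868
Series (power amplifier and [0.98868]): 0.90500 × 0.98868 = 0.89476
Parallel ([0.97773] and [0.89476]): 1 − (1 − 0.97773)(1 − 0.89476) = 0.998

0.998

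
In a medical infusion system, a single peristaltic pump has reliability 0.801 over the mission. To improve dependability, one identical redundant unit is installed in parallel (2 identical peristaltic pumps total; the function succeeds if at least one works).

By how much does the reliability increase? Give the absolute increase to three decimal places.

0.159

R_before = 0.801
R_after = 1 − (1 − 0.801)^2 = 0.960
ΔR = 0.960 − 0.801 = 0.159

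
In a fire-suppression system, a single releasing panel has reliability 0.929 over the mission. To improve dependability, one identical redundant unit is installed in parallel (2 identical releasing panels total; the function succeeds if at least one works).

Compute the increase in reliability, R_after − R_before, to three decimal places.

0.066

R_before = 0.929
R_after = 1 − (1 − 0.929)^2 = 0.995
ΔR = 0.995 − 0.929 = 0.066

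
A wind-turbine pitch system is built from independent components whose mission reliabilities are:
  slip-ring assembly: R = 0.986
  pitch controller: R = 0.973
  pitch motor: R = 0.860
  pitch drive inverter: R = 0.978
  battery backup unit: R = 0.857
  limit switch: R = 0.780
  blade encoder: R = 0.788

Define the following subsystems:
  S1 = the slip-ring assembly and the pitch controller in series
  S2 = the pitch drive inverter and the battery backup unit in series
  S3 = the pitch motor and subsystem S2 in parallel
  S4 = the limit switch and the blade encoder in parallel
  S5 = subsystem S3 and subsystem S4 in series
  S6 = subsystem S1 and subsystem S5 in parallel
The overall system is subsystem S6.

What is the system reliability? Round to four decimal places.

0.9972

Series (slip-ring assembly and pitch controller): 0.986000 × 0.973000 = 0.959378
Series (pitch drive inverter and battery backup unit): 0.978000 × 0.857000 = 0.838146
Parallel (pitch motor and [0.838146]): 1 − (1 − 0.860000)(1 − 0.838146) = 0.977340
Parallel (limit switch and blade encoder): 1 − (1 − 0.780000)(1 − 0.788000) = 0.953360
Series ([0.977340] and [0.953360]): 0.977340 × 0.953360 = 0.931757
Parallel ([0.959378] and [0.931757]): 1 − (1 − 0.959378)(1 − 0.931757) = 0.9972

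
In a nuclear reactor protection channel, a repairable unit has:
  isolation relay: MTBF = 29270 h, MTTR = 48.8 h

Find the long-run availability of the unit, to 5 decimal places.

0.99834

A(isolation relay) = MTBF/(MTBF+MTTR) = 29270/(29270+48.8) = 0.99834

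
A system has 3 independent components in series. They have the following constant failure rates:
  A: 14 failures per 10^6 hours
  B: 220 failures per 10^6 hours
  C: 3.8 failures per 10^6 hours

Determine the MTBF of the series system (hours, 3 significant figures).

4210

Series of exponential components: λ_sys = Σ λ_i
λ_sys = 0.000014 + 0.00022 + 0.0000038 = 2.3780e-04 /h
MTBF = 1 / λ_sys = 4210 h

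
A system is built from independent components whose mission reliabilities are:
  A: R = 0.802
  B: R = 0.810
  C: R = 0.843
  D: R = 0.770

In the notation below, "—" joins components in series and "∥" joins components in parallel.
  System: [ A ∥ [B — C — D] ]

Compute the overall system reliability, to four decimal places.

0.9061

Series (B, C, and D): 0.810000 × 0.843000 × 0.770000 = 0.525779
Parallel (A and [0.525779]): 1 − (1 − 0.802000)(1 − 0.525779) = 0.9061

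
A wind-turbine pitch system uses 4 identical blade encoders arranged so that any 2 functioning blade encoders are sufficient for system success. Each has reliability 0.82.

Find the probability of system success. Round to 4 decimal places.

R = Σ_{i=2}^{4} C(4,i) p^i (1−p)^{4−i} with p = 0.82
C(4,2)·0.82^2·0.18^2 = 0.130715
C(4,3)·0.82^3·0.18^1 = 0.396985
C(4,4)·0.82^4·0.18^0 = 0.452122
Sum = 0.9798

0.9798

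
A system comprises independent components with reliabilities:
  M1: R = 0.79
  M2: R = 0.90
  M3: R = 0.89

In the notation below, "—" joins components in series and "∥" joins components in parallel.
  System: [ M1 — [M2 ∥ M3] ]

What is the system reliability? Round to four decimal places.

0.7813

Parallel (M2 and M3): 1 − (1 − 0.900000)(1 − 0.890000) = 0.989000
Series (M1 and [0.989000]): 0.790000 × 0.989000 = 0.7813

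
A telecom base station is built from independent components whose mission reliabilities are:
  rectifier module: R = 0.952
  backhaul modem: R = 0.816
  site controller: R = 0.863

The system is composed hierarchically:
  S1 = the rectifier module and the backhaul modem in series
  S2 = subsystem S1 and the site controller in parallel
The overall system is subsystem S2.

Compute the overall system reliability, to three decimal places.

Series (rectifier module and backhaul modem): 0.95200 × 0.81600 = 0.77683
Parallel ([0.77683] and site controller): 1 − (1 − 0.77683)(1 − 0.86300) = 0.969

0.969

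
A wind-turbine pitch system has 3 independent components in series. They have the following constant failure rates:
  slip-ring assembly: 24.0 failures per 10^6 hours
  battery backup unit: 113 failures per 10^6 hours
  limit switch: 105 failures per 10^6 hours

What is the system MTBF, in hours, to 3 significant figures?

Series of exponential components: λ_sys = Σ λ_i
λ_sys = 0.0000240 + 0.000113 + 0.000105 = 2.4200e-04 /h
MTBF = 1 / λ_sys = 4130 h

4130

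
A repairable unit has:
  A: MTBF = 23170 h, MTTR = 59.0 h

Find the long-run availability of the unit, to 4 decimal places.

0.9975

A(A) = MTBF/(MTBF+MTTR) = 23170/(23170+59.0) = 0.9975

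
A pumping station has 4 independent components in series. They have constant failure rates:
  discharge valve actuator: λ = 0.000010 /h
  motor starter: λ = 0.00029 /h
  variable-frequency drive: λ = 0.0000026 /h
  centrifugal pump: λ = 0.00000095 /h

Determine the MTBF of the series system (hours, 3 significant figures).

Series of exponential components: λ_sys = Σ λ_i
λ_sys = 0.000010 + 0.00029 + 0.0000026 + 0.00000095 = 3.0355e-04 /h
MTBF = 1 / λ_sys = 3290 h

3290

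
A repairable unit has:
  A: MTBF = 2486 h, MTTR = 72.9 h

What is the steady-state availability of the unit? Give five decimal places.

A(A) = MTBF/(MTBF+MTTR) = 2486/(2486+72.9) = 0.97151

0.97151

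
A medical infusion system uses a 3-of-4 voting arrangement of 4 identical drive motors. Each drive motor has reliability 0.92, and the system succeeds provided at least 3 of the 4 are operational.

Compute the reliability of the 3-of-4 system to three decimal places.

R = Σ_{i=3}^{4} C(4,i) p^i (1−p)^{4−i} with p = 0.92
C(4,3)·0.92^3·0.08^1 = 0.24918
C(4,4)·0.92^4·0.08^0 = 0.71639
Sum = 0.966

0.966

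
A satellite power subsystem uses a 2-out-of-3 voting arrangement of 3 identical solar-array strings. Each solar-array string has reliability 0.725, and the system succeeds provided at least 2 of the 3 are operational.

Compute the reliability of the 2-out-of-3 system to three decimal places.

0.815

R = Σ_{i=2}^{3} C(3,i) p^i (1−p)^{3−i} with p = 0.725
C(3,2)·0.725^2·0.275^1 = 0.43364
C(3,3)·0.725^3·0.275^0 = 0.38108
Sum = 0.815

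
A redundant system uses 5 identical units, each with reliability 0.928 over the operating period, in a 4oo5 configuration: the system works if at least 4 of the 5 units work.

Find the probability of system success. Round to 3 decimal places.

0.955

R = Σ_{i=4}^{5} C(5,i) p^i (1−p)^{5−i} with p = 0.928
C(5,4)·0.928^4·0.072^1 = 0.26699
C(5,5)·0.928^5·0.072^0 = 0.68824
Sum = 0.955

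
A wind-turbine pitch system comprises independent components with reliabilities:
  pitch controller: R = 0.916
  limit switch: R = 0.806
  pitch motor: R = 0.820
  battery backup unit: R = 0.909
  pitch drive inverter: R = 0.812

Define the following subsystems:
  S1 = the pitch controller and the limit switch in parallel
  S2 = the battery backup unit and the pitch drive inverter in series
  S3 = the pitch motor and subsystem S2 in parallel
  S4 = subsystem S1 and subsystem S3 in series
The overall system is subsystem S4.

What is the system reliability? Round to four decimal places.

Parallel (pitch controller and limit switch): 1 − (1 − 0.916000)(1 − 0.806000) = 0.983704
Series (battery backup unit and pitch drive inverter): 0.909000 × 0.812000 = 0.738108
Parallel (pitch motor and [0.738108]): 1 − (1 − 0.820000)(1 − 0.738108) = 0.952859
Series ([0.983704] and [0.952859]): 0.983704 × 0.952859 = 0.9373

0.9373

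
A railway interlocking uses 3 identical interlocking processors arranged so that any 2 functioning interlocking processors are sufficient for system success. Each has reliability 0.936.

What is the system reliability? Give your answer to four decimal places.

R = Σ_{i=2}^{3} C(3,i) p^i (1−p)^{3−i} with p = 0.936
C(3,2)·0.936^2·0.064^1 = 0.168210
C(3,3)·0.936^3·0.064^0 = 0.820026
Sum = 0.9882

0.9882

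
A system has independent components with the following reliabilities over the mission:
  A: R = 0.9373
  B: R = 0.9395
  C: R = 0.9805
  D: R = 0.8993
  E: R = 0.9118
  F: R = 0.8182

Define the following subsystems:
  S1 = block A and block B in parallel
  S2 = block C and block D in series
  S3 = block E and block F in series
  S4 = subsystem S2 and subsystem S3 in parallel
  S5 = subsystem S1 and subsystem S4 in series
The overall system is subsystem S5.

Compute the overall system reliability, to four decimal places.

0.9663

Parallel (A and B): 1 − (1 − 0.937300)(1 − 0.939500) = 0.996207
Series (C and D): 0.980500 × 0.899300 = 0.881764
Series (E and F): 0.911800 × 0.818200 = 0.746035
Parallel ([0.881764] and [0.746035]): 1 − (1 − 0.881764)(1 − 0.746035) = 0.969972
Series ([0.996207] and [0.969972]): 0.996207 × 0.969972 = 0.9663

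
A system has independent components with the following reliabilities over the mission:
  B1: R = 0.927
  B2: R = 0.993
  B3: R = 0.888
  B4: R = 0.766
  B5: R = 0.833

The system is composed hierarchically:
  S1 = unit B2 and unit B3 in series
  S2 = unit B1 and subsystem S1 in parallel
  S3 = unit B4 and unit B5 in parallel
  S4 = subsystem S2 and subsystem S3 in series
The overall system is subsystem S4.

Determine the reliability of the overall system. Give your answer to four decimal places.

Series (B2 and B3): 0.993000 × 0.888000 = 0.881784
Parallel (B1 and [0.881784]): 1 − (1 − 0.927000)(1 − 0.881784) = 0.991370
Parallel (B4 and B5): 1 − (1 − 0.766000)(1 − 0.833000) = 0.960922
Series ([0.991370] and [0.960922]): 0.991370 × 0.960922 = 0.9526

0.9526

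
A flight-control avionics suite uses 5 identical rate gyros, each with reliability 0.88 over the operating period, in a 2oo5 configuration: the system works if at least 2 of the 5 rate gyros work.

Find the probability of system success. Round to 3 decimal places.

0.999

R = Σ_{i=2}^{5} C(5,i) p^i (1−p)^{5−i} with p = 0.88
C(5,2)·0.88^2·0.12^3 = 0.01338
C(5,3)·0.88^3·0.12^2 = 0.09813
C(5,4)·0.88^4·0.12^1 = 0.35982
C(5,5)·0.88^5·0.12^0 = 0.52773
Sum = 0.999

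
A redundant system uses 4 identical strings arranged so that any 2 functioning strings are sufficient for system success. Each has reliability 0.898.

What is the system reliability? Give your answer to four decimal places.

0.9961

R = Σ_{i=2}^{4} C(4,i) p^i (1−p)^{4−i} with p = 0.898
C(4,2)·0.898^2·0.102^2 = 0.050339
C(4,3)·0.898^3·0.102^1 = 0.295454
C(4,4)·0.898^4·0.102^0 = 0.650287
Sum = 0.9961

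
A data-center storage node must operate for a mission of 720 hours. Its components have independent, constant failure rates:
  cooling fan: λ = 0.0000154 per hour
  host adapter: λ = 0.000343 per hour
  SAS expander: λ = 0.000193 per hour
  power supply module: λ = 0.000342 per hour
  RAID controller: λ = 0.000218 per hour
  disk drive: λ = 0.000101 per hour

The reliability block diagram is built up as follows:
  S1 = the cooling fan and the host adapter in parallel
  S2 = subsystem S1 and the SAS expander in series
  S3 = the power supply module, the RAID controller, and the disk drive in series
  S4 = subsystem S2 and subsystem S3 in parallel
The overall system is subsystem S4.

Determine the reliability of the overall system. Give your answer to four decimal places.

R(cooling fan) = exp(−0.0000154 × 720) = 0.988973
R(host adapter) = exp(−0.000343 × 720) = 0.781172
R(SAS expander) = exp(−0.000193 × 720) = 0.870263
R(power supply module) = exp(−0.000342 × 720) = 0.781735
R(RAID controller) = exp(−0.000218 × 720) = 0.854738
R(disk drive) = exp(−0.000101 × 720) = 0.929861
Parallel (cooling fan and host adapter): 1 − (1 − 0.988973)(1 − 0.781172) = 0.997587
Series ([0.997587] and SAS expander): 0.997587 × 0.870263 = 0.868163
Series (power supply module, RAID controller, and disk drive): 0.781735 × 0.854738 × 0.929861 = 0.621313
Parallel ([0.868163] and [0.621313]): 1 − (1 − 0.868163)(1 − 0.621313) = 0.9501

0.9501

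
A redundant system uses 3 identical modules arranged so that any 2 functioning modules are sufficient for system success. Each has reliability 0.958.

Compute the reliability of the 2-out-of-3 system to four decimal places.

0.9949

R = Σ_{i=2}^{3} C(3,i) p^i (1−p)^{3−i} with p = 0.958
C(3,2)·0.958^2·0.042^1 = 0.115638
C(3,3)·0.958^3·0.042^0 = 0.879218
Sum = 0.9949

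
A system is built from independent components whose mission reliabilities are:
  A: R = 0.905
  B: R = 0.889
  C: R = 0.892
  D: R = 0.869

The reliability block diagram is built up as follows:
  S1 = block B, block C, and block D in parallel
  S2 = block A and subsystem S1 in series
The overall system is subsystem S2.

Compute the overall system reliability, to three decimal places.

0.904

Parallel (B, C, and D): 1 − (1 − 0.88900)(1 − 0.89200)(1 − 0.86900) = 0.99843
Series (A and [0.99843]): 0.90500 × 0.99843 = 0.904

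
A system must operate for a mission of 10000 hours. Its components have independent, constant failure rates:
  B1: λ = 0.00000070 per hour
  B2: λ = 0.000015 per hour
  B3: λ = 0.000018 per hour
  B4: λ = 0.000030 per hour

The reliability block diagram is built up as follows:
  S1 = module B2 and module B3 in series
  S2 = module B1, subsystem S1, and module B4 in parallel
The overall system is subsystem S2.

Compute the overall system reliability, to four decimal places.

R(B1) = exp(−0.00000070 × 10000) = 0.993024
R(B2) = exp(−0.000015 × 10000) = 0.860708
R(B3) = exp(−0.000018 × 10000) = 0.835270
R(B4) = exp(−0.000030 × 10000) = 0.740818
Series (B2 and B3): 0.860708 × 0.835270 = 0.718924
Parallel (B1, [0.718924], and B4): 1 − (1 − 0.993024)(1 − 0.718924)(1 − 0.740818) = 0.9995

0.9995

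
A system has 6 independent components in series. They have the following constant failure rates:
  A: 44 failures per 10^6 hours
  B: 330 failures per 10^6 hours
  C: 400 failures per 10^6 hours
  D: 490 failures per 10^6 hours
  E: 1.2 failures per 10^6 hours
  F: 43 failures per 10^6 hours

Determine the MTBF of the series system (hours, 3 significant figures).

764

Series of exponential components: λ_sys = Σ λ_i
λ_sys = 0.000044 + 0.00033 + 0.00040 + 0.00049 + 0.0000012 + 0.000043 = 1.3082e-03 /h
MTBF = 1 / λ_sys = 764 h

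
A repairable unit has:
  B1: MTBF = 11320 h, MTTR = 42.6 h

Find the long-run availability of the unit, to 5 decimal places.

0.99625

A(B1) = MTBF/(MTBF+MTTR) = 11320/(11320+42.6) = 0.99625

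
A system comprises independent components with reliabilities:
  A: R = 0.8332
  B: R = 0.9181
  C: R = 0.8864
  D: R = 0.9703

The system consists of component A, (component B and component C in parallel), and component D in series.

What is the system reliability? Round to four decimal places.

Parallel (B and C): 1 − (1 − 0.918100)(1 − 0.886400) = 0.990696
Series (A, [0.990696], and D): 0.833200 × 0.990696 × 0.970300 = 0.8009

0.8009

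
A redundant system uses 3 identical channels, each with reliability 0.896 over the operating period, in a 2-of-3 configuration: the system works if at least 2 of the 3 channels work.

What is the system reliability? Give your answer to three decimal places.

0.970

R = Σ_{i=2}^{3} C(3,i) p^i (1−p)^{3−i} with p = 0.896
C(3,2)·0.896^2·0.104^1 = 0.25048
C(3,3)·0.896^3·0.104^0 = 0.71932
Sum = 0.970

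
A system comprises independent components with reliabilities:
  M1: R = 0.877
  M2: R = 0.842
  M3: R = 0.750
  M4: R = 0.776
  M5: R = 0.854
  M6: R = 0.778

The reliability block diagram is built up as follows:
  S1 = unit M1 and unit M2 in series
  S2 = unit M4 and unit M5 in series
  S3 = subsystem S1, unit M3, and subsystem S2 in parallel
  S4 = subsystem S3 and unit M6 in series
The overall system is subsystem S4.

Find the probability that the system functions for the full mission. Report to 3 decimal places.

0.761

Series (M1 and M2): 0.87700 × 0.84200 = 0.73843
Series (M4 and M5): 0.77600 × 0.85400 = 0.66270
Parallel ([0.73843], M3, and [0.66270]): 1 − (1 − 0.73843)(1 − 0.75000)(1 − 0.66270) = 0.97794
Series ([0.97794] and M6): 0.97794 × 0.77800 = 0.761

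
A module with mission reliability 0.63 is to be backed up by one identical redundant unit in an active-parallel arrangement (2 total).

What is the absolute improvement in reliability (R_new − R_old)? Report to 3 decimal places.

R_before = 0.63
R_after = 1 − (1 − 0.63)^2 = 0.863
ΔR = 0.863 − 0.63 = 0.233

0.233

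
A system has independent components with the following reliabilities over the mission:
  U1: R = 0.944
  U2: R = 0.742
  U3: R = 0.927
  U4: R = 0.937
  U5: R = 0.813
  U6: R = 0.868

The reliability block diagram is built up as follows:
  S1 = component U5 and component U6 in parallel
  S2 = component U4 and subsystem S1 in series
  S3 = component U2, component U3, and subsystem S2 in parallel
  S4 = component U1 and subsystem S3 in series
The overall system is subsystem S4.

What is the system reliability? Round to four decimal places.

Parallel (U5 and U6): 1 − (1 − 0.813000)(1 − 0.868000) = 0.975316
Series (U4 and [0.975316]): 0.937000 × 0.975316 = 0.913871
Parallel (U2, U3, and [0.913871]): 1 − (1 − 0.742000)(1 − 0.927000)(1 − 0.913871) = 0.998378
Series (U1 and [0.998378]): 0.944000 × 0.998378 = 0.9425

0.9425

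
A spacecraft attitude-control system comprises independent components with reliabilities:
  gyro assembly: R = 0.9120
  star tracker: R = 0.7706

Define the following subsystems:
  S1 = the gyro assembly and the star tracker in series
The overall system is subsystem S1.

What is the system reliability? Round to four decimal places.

Series (gyro assembly and star tracker): 0.912000 × 0.770600 = 0.7028

0.7028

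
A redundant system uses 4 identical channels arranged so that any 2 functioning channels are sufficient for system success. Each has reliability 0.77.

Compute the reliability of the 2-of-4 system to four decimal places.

0.9597

R = Σ_{i=2}^{4} C(4,i) p^i (1−p)^{4−i} with p = 0.77
C(4,2)·0.77^2·0.23^2 = 0.188186
C(4,3)·0.77^3·0.23^1 = 0.420010
C(4,4)·0.77^4·0.23^0 = 0.351530
Sum = 0.9597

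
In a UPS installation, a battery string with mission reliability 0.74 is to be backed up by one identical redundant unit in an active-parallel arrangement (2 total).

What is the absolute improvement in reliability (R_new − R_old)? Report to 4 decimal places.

R_before = 0.74
R_after = 1 − (1 − 0.74)^2 = 0.9324
ΔR = 0.9324 − 0.74 = 0.1924

0.1924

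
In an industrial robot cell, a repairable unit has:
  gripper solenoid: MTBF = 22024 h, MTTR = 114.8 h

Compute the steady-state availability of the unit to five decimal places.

A(gripper solenoid) = MTBF/(MTBF+MTTR) = 22024/(22024+114.8) = 0.99481

0.99481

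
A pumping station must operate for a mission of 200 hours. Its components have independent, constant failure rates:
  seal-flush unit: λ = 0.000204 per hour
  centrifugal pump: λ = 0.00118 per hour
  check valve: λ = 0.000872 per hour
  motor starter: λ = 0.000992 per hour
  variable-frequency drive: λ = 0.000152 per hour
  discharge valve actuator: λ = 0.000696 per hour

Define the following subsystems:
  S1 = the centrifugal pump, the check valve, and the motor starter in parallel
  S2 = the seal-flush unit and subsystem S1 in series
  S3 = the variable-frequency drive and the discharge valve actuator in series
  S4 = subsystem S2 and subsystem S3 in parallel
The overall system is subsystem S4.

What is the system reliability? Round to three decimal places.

R(seal-flush unit) = exp(−0.000204 × 200) = 0.96002
R(centrifugal pump) = exp(−0.00118 × 200) = 0.78978
R(check valve) = exp(−0.000872 × 200) = 0.83996
R(motor starter) = exp(−0.000992 × 200) = 0.82004
R(variable-frequency drive) = exp(−0.000152 × 200) = 0.97006
R(discharge valve actuator) = exp(−0.000696 × 200) = 0.87005
Parallel (centrifugal pump, check valve, and motor starter): 1 − (1 − 0.78978)(1 − 0.83996)(1 − 0.82004) = 0.99395
Series (seal-flush unit and [0.99395]): 0.96002 × 0.99395 = 0.95421
Series (variable-frequency drive and discharge valve actuator): 0.97006 × 0.87005 = 0.84400
Parallel ([0.95421] and [0.84400]): 1 − (1 − 0.95421)(1 − 0.84400) = 0.993

0.993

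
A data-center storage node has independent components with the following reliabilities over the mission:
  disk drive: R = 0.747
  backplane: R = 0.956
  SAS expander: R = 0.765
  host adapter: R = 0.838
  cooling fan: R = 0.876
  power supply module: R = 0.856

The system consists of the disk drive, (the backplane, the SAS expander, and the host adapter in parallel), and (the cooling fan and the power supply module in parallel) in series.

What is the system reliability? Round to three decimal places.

Parallel (backplane, SAS expander, and host adapter): 1 − (1 − 0.95600)(1 − 0.76500)(1 − 0.83800) = 0.99832
Parallel (cooling fan and power supply module): 1 − (1 − 0.87600)(1 − 0.85600) = 0.98214
Series (disk drive, [0.99832], and [0.98214]): 0.74700 × 0.99832 × 0.98214 = 0.732

0.732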